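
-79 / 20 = -3.95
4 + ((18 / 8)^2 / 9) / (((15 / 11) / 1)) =353 / 80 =4.41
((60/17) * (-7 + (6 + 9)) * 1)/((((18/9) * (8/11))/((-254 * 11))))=-922020/17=-54236.47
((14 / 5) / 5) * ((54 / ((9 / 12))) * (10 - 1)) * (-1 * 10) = -18144 / 5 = -3628.80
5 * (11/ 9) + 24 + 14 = 44.11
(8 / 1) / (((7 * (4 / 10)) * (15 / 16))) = 64 / 21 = 3.05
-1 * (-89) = 89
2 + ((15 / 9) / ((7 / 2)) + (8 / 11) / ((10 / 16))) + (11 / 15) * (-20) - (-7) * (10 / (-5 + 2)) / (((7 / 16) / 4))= -259136 / 1155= -224.36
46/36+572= 10319/18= 573.28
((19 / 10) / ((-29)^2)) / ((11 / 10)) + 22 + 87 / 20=4875657 / 185020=26.35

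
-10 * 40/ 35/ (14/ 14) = -80/ 7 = -11.43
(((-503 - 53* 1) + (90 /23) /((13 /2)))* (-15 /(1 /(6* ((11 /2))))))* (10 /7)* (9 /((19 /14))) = 14796302400 /5681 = 2604524.27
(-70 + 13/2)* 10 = -635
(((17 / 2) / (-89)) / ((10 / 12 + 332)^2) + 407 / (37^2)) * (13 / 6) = 50755243357 / 78795081822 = 0.64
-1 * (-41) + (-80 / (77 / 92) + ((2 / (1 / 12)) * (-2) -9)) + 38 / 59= -504002 / 4543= -110.94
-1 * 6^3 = -216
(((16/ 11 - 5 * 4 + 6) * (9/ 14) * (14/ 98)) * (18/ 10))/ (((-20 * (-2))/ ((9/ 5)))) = -50301/ 539000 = -0.09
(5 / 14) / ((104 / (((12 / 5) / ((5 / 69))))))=207 / 1820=0.11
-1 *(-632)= 632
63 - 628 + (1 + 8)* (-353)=-3742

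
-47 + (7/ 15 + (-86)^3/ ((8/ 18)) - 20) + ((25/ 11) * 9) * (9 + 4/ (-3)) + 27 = -236116438/ 165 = -1431008.72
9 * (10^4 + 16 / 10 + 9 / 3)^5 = 2818974703988204700177087 / 3125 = 902071905276225504056.67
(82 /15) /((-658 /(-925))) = 7585 /987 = 7.68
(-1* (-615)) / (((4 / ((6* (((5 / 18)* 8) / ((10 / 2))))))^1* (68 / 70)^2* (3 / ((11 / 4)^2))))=30386125 / 27744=1095.23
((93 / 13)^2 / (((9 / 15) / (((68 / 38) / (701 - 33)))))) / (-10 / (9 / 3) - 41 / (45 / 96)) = -1225275 / 486903196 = -0.00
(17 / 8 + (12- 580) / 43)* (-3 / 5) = 11439 / 1720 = 6.65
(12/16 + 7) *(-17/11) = -11.98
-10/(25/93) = -37.20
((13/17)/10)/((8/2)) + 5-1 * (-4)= 6133/680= 9.02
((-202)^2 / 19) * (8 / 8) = 40804 / 19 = 2147.58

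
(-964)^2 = 929296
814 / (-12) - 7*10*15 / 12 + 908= 752.67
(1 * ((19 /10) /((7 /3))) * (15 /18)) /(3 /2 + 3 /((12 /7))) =19 /91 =0.21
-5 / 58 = -0.09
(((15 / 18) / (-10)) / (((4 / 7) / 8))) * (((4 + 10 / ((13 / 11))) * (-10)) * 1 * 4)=581.54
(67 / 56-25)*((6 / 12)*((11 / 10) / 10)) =-14663 / 11200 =-1.31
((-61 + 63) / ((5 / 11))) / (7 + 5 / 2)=44 / 95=0.46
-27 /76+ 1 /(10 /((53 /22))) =-239 /2090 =-0.11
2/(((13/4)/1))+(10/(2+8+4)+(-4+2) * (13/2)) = -1062/91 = -11.67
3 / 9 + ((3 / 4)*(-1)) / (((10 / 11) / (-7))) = 733 / 120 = 6.11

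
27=27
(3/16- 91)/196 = -1453/3136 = -0.46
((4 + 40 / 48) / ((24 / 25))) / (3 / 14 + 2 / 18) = 5075 / 328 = 15.47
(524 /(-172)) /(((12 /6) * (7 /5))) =-655 /602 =-1.09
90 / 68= 1.32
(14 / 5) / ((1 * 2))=7 / 5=1.40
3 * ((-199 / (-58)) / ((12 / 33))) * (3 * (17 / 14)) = 334917 / 3248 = 103.11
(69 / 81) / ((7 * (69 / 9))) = 1 / 63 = 0.02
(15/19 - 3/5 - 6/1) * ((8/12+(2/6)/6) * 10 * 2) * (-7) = 33488/57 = 587.51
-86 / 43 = -2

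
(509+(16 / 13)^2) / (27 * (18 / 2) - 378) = -28759 / 7605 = -3.78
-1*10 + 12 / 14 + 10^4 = 69936 / 7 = 9990.86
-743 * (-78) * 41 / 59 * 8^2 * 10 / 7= 3682113.70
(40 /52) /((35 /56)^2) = 128 /65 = 1.97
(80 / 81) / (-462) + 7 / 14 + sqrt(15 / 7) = 18631 / 37422 + sqrt(105) / 7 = 1.96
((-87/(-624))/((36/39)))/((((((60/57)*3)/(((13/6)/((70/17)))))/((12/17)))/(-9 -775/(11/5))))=-14232881/2217600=-6.42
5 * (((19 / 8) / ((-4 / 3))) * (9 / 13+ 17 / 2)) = -81.87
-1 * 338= -338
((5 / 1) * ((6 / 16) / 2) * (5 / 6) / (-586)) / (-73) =25 / 1368896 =0.00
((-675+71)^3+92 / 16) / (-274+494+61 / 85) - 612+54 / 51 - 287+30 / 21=-999225.65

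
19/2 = 9.50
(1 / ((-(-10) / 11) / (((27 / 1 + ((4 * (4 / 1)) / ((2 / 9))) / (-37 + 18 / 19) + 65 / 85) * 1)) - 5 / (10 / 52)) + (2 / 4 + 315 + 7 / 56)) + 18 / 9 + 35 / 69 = 318.09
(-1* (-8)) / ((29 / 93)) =744 / 29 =25.66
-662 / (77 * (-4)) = 331 / 154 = 2.15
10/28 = 5/14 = 0.36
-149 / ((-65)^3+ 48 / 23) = 3427 / 6316327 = 0.00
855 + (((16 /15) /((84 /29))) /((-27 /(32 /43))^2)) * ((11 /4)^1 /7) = 2541202089931 /2972165805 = 855.00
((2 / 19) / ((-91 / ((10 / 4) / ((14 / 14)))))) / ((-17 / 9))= 0.00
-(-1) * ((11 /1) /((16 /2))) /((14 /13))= 143 /112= 1.28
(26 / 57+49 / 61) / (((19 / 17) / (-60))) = -67.61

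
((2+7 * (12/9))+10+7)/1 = 85/3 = 28.33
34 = 34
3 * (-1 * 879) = -2637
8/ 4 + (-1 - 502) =-501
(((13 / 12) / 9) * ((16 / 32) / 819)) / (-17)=-1 / 231336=-0.00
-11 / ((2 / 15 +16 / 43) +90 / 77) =-546315 / 83152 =-6.57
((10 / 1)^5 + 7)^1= 100007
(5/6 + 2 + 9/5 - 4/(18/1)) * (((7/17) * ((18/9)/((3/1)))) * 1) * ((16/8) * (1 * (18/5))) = 8.72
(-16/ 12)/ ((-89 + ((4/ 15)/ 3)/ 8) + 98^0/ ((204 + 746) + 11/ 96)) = 10945320/ 730500259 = 0.01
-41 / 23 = -1.78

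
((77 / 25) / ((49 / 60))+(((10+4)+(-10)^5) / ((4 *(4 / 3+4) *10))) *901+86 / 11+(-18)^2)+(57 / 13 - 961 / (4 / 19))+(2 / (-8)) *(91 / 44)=-27323931175 / 64064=-426509.91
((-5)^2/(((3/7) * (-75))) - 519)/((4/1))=-2339/18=-129.94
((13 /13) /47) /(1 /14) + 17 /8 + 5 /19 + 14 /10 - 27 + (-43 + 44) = -782767 /35720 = -21.91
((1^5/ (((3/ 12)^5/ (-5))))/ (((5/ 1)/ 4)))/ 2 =-2048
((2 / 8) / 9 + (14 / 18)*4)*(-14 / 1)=-791 / 18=-43.94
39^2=1521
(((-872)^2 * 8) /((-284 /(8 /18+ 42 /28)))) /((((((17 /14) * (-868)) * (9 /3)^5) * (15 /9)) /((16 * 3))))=42581504 /9092331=4.68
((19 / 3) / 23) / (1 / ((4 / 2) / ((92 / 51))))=323 / 1058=0.31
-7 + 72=65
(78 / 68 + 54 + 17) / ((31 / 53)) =130009 / 1054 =123.35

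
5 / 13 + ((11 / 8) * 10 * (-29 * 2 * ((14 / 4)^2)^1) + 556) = -958151 / 104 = -9212.99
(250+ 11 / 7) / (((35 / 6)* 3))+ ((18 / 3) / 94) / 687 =37907531 / 2636935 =14.38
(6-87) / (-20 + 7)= 81 / 13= 6.23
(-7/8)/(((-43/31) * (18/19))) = 4123/6192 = 0.67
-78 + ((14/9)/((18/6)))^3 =-1532530/19683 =-77.86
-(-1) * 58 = 58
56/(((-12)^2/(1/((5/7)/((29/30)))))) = 1421/2700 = 0.53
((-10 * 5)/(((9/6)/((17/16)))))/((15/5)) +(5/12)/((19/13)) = -1970/171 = -11.52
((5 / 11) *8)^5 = 102400000 / 161051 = 635.82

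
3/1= 3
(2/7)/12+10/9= 143/126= 1.13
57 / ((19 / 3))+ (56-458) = -393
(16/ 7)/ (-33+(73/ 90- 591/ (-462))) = -3960/ 53551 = -0.07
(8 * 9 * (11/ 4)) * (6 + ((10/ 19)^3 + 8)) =19211148/ 6859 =2800.87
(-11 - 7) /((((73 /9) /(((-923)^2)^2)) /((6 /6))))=-117576849408642 /73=-1610641772721.12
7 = 7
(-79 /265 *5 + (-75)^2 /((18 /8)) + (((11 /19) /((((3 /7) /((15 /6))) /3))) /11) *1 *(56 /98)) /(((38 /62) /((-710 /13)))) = -55388803290 /248729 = -222687.36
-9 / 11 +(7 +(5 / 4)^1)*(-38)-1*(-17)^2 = -13273 / 22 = -603.32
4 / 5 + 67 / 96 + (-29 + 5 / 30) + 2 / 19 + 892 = 7886701 / 9120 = 864.77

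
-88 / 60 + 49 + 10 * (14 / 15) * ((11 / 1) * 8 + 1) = 4391 / 5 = 878.20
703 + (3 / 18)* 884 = 2551 / 3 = 850.33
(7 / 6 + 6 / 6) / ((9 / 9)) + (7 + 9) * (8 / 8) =109 / 6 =18.17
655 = 655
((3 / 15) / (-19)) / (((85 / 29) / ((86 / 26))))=-1247 / 104975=-0.01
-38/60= -0.63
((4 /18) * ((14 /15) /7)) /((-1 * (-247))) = 4 /33345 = 0.00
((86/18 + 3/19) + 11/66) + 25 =10295/342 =30.10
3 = 3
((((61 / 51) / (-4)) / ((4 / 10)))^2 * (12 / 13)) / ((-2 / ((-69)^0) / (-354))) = 5488475 / 60112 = 91.30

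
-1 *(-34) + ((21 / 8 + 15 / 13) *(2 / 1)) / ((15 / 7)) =9757 / 260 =37.53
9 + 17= 26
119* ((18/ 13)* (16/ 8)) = 4284/ 13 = 329.54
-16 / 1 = -16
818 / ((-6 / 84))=-11452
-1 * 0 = 0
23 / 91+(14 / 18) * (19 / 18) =15829 / 14742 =1.07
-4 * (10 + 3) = -52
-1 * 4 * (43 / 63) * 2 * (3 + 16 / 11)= -2408 / 99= -24.32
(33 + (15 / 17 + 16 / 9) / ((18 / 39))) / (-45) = -0.86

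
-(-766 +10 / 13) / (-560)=-2487 / 1820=-1.37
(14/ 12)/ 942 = 7/ 5652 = 0.00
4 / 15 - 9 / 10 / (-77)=643 / 2310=0.28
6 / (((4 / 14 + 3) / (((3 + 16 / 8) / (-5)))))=-42 / 23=-1.83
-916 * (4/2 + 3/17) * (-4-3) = 237244/17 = 13955.53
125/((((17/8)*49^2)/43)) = 43000/40817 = 1.05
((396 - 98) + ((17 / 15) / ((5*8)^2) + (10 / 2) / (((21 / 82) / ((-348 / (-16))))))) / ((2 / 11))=1335445309 / 336000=3974.54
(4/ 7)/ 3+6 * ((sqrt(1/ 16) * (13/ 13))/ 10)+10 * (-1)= -4057/ 420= -9.66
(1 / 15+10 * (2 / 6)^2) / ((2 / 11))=583 / 90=6.48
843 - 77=766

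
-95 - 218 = -313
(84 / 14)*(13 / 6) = 13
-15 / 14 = -1.07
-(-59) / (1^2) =59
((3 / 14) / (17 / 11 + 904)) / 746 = 33 / 104032684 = 0.00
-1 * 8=-8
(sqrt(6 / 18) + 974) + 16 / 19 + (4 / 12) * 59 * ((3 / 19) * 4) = 987.84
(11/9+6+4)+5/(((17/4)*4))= 1762/153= 11.52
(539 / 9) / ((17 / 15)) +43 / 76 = 207013 / 3876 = 53.41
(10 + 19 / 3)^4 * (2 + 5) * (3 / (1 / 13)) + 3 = 524596972 / 27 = 19429517.48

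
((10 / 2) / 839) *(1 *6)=30 / 839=0.04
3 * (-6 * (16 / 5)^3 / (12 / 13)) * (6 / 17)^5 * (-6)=3726508032 / 177482125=21.00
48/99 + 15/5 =3.48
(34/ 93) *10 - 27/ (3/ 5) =-3845/ 93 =-41.34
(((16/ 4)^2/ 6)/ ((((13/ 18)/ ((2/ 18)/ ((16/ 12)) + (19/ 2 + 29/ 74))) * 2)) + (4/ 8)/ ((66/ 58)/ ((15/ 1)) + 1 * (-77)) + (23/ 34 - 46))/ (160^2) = -377653247/ 359212339200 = -0.00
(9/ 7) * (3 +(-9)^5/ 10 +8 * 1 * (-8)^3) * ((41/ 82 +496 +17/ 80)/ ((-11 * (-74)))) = -3250526337/ 414400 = -7843.93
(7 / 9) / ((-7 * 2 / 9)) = -1 / 2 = -0.50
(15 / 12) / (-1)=-5 / 4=-1.25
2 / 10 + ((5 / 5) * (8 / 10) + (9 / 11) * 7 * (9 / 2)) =589 / 22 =26.77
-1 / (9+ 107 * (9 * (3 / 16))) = -16 / 3033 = -0.01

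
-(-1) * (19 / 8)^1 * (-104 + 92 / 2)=-551 / 4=-137.75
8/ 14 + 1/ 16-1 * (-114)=12839/ 112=114.63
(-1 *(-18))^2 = 324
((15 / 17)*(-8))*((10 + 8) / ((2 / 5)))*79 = -426600 / 17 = -25094.12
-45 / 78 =-15 / 26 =-0.58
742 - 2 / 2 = 741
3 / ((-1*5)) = -3 / 5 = -0.60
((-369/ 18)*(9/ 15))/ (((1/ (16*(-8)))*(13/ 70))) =110208/ 13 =8477.54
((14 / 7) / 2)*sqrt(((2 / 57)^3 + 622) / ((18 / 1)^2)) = sqrt(6565833078) / 58482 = 1.39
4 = 4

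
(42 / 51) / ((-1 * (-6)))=7 / 51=0.14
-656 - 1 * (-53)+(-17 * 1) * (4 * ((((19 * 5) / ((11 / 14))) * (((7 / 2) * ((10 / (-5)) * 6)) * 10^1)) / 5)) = 7590327 / 11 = 690029.73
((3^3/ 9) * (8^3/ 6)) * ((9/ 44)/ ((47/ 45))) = 25920/ 517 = 50.14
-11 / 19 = -0.58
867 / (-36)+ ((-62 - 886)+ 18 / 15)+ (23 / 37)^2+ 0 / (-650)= -79716617 / 82140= -970.50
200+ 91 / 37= 7491 / 37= 202.46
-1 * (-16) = 16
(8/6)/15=4/45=0.09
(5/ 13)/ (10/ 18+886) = 45/ 103727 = 0.00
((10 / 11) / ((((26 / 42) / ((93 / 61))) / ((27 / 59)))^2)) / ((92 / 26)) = 13902791805 / 42601762489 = 0.33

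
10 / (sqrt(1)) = 10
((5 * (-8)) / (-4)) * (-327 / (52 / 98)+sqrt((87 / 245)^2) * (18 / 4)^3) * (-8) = 29756082 / 637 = 46712.84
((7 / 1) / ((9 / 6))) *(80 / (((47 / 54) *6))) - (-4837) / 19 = 291179 / 893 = 326.07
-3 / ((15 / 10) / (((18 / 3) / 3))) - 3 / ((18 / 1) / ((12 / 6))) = -4.33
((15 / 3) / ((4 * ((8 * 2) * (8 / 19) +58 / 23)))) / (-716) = -2185 / 11587744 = -0.00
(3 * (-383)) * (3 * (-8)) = 27576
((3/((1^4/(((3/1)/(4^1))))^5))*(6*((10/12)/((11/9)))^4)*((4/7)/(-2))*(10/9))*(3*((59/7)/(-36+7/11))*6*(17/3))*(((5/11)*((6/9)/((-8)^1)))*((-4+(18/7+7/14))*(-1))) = -4010103703125/16003110559744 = -0.25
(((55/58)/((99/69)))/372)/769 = 115/49775832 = 0.00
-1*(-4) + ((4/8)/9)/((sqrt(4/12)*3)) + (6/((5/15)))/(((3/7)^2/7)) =sqrt(3)/54 + 690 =690.03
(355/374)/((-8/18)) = -2.14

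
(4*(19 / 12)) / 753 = 19 / 2259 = 0.01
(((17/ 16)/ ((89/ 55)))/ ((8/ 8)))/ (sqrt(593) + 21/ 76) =-373065/ 1219202812 + 337535 * sqrt(593)/ 304800703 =0.03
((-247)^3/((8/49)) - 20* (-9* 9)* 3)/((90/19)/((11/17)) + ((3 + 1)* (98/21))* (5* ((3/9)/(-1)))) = 1388842081407/358000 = 3879447.15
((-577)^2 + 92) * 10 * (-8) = -26641680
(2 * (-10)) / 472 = -5 / 118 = -0.04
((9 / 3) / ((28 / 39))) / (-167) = -117 / 4676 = -0.03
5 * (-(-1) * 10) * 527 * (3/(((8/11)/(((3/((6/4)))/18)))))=144925/12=12077.08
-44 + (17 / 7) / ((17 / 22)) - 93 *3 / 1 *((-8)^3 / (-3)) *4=-1333534 / 7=-190504.86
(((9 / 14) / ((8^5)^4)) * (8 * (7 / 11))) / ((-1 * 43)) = -9 / 136332967919759654912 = -0.00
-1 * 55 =-55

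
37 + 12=49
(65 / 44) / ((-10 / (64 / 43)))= -104 / 473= -0.22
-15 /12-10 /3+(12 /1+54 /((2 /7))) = 196.42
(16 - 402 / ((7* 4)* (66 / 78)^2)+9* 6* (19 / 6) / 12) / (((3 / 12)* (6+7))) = 34549 / 11011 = 3.14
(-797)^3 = -506261573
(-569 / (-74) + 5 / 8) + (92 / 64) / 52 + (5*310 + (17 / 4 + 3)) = 48195179 / 30784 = 1565.59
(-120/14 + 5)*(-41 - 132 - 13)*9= 41850/7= 5978.57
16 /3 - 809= -2411 /3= -803.67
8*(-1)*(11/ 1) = -88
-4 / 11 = -0.36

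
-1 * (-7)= 7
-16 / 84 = -4 / 21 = -0.19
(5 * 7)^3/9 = 42875/9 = 4763.89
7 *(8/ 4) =14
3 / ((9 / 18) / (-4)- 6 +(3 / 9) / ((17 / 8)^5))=-102229704 / 208456835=-0.49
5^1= 5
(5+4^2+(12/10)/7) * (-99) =-73359/35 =-2095.97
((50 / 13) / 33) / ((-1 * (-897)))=50 / 384813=0.00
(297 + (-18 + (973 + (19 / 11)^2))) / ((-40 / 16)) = -303706 / 605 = -501.99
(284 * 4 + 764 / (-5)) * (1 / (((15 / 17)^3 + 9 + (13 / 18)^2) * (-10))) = -3912673896 / 406252625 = -9.63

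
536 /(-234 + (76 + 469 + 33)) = 67 /43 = 1.56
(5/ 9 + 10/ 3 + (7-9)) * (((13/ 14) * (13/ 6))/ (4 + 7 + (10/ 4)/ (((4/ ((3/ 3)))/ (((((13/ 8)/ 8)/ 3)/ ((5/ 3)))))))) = 367744/ 1066905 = 0.34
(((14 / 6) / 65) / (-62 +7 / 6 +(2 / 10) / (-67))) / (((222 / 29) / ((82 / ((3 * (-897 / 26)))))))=2230564 / 36525456981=0.00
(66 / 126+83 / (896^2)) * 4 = 1261817 / 602112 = 2.10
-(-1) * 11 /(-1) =-11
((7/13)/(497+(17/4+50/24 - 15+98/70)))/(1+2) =35/95498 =0.00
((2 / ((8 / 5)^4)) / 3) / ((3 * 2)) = 625 / 36864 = 0.02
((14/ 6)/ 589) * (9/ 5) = 21/ 2945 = 0.01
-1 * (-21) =21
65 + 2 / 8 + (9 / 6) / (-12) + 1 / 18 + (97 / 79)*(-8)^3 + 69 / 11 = -34863199 / 62568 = -557.20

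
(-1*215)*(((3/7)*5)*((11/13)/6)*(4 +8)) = -779.67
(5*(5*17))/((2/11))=4675/2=2337.50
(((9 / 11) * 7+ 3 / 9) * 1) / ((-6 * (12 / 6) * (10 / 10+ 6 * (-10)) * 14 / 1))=25 / 40887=0.00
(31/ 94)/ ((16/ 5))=155/ 1504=0.10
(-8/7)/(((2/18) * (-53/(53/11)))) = 72/77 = 0.94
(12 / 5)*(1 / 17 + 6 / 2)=624 / 85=7.34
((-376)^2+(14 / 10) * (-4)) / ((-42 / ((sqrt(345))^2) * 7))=-8128798 / 49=-165893.84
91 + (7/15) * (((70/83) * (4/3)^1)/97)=6594161/72459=91.01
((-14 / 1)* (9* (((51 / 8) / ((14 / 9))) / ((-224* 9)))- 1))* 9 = 229923 / 1792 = 128.31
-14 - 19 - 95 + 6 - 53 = -175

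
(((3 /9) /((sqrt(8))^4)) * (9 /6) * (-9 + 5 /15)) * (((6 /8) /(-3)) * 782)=5083 /384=13.24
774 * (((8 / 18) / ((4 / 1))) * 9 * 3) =2322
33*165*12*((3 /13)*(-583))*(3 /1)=-342838980 /13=-26372229.23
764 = 764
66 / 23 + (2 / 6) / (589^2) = 68690381 / 23937549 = 2.87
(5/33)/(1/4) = 20/33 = 0.61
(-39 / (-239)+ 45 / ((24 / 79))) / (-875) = -283527 / 1673000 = -0.17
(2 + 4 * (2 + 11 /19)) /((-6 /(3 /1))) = -117 /19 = -6.16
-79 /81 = -0.98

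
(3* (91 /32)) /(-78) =-7 /64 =-0.11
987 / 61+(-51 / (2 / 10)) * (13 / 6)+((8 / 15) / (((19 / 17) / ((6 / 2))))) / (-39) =-242438447 / 452010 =-536.36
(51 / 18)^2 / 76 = 289 / 2736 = 0.11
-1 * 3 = -3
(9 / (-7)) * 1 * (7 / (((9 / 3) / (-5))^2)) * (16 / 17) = -23.53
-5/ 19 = -0.26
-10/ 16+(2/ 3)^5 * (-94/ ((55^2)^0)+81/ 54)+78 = 126737/ 1944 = 65.19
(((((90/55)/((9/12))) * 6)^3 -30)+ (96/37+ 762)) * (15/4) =549967455/49247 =11167.53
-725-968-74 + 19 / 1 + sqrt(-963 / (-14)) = -1748 + 3 * sqrt(1498) / 14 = -1739.71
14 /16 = 7 /8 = 0.88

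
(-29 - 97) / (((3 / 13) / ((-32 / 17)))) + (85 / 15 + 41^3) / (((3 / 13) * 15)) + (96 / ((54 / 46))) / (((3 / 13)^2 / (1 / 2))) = 29891524 / 1377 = 21707.72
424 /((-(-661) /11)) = 4664 /661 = 7.06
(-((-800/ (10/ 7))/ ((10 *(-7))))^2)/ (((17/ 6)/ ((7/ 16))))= -168/ 17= -9.88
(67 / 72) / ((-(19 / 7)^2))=-3283 / 25992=-0.13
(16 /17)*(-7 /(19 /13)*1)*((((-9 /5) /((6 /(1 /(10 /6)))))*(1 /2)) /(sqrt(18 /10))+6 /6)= -4.21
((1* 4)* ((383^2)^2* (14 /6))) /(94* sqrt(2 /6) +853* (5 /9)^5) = -31611381243998401912500 /3164185681787 +21941361144350135977608* sqrt(3) /3164185681787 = 2020163065.03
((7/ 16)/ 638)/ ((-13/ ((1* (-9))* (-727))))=-45801/ 132704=-0.35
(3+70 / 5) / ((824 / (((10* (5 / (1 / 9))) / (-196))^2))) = 860625 / 7913696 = 0.11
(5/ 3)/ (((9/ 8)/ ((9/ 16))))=5/ 6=0.83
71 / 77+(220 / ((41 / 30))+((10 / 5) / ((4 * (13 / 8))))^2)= 86428271 / 533533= 161.99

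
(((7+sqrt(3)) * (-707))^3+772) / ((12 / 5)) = -98038297364.64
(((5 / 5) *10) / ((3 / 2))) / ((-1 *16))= -5 / 12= -0.42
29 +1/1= 30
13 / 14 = 0.93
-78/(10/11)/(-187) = 39/85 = 0.46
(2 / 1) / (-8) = -0.25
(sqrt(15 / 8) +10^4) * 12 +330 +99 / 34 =3 * sqrt(30) +4091319 / 34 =120349.34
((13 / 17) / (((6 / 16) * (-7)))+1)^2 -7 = -828134 / 127449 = -6.50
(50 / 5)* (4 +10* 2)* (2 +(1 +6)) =2160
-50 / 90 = -5 / 9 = -0.56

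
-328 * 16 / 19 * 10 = -2762.11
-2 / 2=-1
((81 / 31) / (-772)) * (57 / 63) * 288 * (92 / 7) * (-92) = 312626304 / 293167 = 1066.38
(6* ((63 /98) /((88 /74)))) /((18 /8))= 1.44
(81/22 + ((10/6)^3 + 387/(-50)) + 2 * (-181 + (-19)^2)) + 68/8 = 5480711/14850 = 369.07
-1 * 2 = -2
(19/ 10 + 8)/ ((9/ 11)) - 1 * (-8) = 201/ 10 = 20.10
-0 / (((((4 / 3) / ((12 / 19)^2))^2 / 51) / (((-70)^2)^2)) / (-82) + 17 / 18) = 0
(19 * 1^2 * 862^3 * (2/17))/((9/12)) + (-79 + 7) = 97356593384/51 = 1908952811.45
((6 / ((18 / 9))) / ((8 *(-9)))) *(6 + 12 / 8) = -5 / 16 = -0.31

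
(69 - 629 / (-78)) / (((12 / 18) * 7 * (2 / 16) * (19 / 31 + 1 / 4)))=1490728 / 9737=153.10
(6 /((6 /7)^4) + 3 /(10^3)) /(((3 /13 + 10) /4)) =1951339 /448875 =4.35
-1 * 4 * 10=-40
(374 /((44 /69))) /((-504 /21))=-391 /16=-24.44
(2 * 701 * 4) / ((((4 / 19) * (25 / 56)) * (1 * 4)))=372932 / 25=14917.28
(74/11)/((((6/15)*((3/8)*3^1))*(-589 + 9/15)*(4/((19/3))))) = -17575/436887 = -0.04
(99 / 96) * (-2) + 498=7935 / 16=495.94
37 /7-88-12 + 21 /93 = -20504 /217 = -94.49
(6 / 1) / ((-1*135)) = -0.04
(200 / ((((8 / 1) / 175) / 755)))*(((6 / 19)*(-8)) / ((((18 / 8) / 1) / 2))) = -422800000 / 57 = -7417543.86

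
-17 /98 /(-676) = 17 /66248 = 0.00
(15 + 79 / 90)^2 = 2042041 / 8100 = 252.10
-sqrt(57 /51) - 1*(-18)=18 - sqrt(323) /17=16.94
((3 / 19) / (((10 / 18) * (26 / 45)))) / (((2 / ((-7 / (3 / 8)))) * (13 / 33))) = -37422 / 3211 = -11.65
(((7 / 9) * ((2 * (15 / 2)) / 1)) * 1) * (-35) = -1225 / 3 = -408.33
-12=-12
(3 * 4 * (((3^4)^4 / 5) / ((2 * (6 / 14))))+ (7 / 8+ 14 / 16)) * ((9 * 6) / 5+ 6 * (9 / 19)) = 781039717164 / 475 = 1644294141.40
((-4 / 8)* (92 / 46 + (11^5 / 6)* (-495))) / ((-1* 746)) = -26573411 / 2984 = -8905.30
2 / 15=0.13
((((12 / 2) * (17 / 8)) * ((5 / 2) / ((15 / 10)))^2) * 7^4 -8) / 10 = 1020329 / 120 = 8502.74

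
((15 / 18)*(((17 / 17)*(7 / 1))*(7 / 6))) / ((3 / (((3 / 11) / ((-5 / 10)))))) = -245 / 198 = -1.24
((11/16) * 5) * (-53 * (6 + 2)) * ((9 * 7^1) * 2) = -183645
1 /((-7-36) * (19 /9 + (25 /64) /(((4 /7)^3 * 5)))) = -36864 /4010137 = -0.01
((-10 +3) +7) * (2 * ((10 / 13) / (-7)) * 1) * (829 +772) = 0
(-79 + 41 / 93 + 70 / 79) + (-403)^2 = 162331.33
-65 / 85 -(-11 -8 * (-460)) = -62386 / 17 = -3669.76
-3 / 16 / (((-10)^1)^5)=3 / 1600000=0.00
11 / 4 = 2.75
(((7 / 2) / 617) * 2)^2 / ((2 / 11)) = 0.00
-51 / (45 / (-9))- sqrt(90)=51 / 5- 3 * sqrt(10)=0.71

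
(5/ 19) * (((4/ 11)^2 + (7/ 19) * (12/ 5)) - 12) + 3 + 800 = 34949587/ 43681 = 800.11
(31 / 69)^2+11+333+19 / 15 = 8223878 / 23805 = 345.47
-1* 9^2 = -81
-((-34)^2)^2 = -1336336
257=257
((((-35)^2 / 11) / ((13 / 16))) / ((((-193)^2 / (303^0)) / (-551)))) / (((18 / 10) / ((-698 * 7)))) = 263834228000 / 47939463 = 5503.49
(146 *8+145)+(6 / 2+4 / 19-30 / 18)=74929 / 57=1314.54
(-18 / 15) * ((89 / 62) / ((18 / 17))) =-1513 / 930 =-1.63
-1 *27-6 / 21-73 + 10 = -632 / 7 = -90.29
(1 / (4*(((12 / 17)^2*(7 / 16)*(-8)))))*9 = -289 / 224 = -1.29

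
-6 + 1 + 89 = 84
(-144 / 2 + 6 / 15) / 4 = -179 / 10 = -17.90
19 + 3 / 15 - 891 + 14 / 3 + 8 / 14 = -90989 / 105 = -866.56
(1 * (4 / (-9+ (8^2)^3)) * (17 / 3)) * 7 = 0.00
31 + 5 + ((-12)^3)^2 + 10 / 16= 23888165 / 8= 2986020.62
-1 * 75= -75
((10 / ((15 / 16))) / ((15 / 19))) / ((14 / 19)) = 5776 / 315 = 18.34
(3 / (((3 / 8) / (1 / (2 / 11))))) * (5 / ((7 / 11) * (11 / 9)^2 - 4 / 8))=35640 / 73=488.22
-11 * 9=-99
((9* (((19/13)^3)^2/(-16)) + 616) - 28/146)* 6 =10322522414277/2818856456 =3661.95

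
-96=-96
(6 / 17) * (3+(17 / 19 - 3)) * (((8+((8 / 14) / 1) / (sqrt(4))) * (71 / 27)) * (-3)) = -8236 / 399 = -20.64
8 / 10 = 4 / 5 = 0.80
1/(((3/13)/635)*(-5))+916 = 1097/3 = 365.67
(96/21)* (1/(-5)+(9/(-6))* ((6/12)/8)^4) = -131087/143360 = -0.91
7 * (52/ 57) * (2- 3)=-364/ 57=-6.39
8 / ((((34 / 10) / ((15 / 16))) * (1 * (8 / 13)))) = 975 / 272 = 3.58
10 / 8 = 5 / 4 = 1.25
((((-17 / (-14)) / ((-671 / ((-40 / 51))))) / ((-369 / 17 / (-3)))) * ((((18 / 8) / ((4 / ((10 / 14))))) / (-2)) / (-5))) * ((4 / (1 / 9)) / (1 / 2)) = 765 / 1348039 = 0.00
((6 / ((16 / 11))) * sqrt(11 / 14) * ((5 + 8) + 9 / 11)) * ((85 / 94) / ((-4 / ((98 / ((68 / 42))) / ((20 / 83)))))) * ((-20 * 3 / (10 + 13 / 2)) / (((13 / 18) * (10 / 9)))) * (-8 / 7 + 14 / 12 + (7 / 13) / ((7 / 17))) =1950160779 * sqrt(154) / 1397968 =17311.45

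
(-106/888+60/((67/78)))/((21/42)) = 2074369/14874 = 139.46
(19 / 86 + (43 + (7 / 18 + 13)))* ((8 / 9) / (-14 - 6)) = -43816 / 17415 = -2.52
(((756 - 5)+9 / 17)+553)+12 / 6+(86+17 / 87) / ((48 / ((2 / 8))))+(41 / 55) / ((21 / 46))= 143067431611 / 109327680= 1308.61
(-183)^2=33489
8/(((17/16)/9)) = 1152/17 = 67.76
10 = 10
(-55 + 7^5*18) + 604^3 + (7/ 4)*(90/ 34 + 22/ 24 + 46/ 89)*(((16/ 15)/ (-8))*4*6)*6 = 1669226312057/ 7565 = 220651197.89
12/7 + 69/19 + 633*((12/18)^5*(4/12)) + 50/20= 2303173/64638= 35.63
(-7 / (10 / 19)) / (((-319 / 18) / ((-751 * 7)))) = -6292629 / 1595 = -3945.22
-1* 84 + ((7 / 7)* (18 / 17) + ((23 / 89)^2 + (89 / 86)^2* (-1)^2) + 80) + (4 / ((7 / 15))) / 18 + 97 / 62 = 153851819777 / 648345984972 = 0.24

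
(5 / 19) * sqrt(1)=5 / 19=0.26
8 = 8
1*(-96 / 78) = -16 / 13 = -1.23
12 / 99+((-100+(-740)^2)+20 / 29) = 523958276 / 957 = 547500.81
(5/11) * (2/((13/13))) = 10/11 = 0.91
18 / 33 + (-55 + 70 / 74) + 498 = 180908 / 407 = 444.49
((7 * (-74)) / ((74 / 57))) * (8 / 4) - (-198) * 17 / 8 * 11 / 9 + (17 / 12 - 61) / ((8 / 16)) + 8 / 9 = -14473 / 36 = -402.03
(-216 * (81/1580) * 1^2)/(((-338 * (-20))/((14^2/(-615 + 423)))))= 0.00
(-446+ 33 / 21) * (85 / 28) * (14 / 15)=-17629 / 14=-1259.21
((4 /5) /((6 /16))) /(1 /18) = 192 /5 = 38.40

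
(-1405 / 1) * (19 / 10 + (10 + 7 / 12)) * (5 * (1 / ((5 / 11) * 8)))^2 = -25466749 / 768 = -33159.83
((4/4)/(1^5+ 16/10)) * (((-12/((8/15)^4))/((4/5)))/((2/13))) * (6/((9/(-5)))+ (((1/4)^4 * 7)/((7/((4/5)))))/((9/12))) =202246875/131072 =1543.02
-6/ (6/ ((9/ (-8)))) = 9/ 8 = 1.12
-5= -5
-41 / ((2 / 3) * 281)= -123 / 562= -0.22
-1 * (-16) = 16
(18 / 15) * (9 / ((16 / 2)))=27 / 20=1.35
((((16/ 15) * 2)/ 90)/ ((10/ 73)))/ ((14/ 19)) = 5548/ 23625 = 0.23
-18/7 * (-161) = 414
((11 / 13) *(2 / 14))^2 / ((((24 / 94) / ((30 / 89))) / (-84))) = -170610 / 105287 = -1.62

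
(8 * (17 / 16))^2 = 289 / 4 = 72.25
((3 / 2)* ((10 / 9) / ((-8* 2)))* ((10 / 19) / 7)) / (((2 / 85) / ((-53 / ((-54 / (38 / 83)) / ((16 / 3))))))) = -112625 / 141183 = -0.80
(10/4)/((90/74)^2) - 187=-150101/810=-185.31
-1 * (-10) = 10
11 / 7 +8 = 9.57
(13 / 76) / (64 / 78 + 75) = 507 / 224732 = 0.00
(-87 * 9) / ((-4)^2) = -783 / 16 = -48.94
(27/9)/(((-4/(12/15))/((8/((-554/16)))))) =192/1385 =0.14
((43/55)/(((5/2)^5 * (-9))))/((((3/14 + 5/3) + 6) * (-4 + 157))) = -19264/26112796875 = -0.00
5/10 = 1/2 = 0.50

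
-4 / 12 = -1 / 3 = -0.33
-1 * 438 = -438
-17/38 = -0.45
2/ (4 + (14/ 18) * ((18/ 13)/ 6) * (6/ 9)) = 117/ 241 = 0.49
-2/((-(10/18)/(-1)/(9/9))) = -3.60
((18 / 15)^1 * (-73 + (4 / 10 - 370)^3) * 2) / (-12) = 6311121317 / 625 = 10097794.11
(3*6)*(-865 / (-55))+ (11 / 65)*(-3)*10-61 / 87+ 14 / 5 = 17424419 / 62205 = 280.11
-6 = -6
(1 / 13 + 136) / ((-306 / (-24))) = 10.67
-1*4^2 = -16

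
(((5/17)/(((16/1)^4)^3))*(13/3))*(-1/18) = -65/258394028620382208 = -0.00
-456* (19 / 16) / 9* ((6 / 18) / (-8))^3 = 361 / 82944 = 0.00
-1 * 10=-10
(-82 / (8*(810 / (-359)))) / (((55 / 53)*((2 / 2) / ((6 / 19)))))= 780107 / 564300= 1.38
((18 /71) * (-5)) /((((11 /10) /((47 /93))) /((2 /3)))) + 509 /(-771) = -19570799 /18666681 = -1.05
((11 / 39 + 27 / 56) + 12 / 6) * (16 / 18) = 6037 / 2457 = 2.46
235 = 235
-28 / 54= -14 / 27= -0.52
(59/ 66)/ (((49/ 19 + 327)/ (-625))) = -700625/ 413292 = -1.70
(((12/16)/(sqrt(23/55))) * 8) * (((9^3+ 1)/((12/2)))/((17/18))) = 1195.26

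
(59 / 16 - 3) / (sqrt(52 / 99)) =33*sqrt(143) / 416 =0.95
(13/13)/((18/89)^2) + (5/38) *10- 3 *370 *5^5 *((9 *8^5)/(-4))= 1574360064158599/6156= 255744000025.76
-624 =-624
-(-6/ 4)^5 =243/ 32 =7.59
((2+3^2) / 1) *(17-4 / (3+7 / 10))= 6479 / 37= 175.11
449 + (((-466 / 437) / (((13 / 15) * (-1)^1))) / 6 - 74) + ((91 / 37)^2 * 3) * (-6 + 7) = 393.35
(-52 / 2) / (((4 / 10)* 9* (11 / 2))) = -130 / 99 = -1.31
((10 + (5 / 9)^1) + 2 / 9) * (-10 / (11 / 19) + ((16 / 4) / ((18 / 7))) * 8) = -46366 / 891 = -52.04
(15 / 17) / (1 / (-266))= -3990 / 17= -234.71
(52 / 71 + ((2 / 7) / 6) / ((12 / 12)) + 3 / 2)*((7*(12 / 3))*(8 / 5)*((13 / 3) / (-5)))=-88.53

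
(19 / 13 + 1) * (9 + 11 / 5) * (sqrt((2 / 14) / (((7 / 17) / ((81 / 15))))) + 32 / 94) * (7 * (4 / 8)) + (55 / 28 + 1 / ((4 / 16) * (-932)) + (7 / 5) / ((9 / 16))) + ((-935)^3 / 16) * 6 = -21993467975658839 / 71750952 + 2688 * sqrt(255) / 325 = -306524971.25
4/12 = 1/3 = 0.33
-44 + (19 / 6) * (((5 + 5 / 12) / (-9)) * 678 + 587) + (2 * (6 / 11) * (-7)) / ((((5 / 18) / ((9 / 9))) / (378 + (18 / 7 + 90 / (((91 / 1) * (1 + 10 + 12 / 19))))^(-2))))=-1317857931143 / 133483680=-9872.80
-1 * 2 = -2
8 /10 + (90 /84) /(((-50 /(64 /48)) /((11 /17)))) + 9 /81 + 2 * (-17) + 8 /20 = -175148 /5355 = -32.71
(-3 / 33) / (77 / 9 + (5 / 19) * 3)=-171 / 17578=-0.01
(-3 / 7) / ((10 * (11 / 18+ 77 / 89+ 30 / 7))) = -2403 / 323075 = -0.01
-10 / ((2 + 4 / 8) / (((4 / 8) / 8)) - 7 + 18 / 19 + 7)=-95 / 389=-0.24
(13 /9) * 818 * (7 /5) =74438 /45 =1654.18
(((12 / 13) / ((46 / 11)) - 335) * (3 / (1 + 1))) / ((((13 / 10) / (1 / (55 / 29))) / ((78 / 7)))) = -52251678 / 23023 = -2269.54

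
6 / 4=3 / 2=1.50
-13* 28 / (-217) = 52 / 31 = 1.68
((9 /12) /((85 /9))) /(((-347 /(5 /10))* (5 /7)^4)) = -0.00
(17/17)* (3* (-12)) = -36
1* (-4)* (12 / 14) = -24 / 7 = -3.43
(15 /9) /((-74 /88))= -220 /111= -1.98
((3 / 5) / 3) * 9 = 1.80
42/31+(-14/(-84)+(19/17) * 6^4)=4584875/3162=1449.99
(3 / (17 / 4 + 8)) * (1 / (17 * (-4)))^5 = -3 / 17810686208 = -0.00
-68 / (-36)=17 / 9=1.89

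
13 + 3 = 16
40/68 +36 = 622/17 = 36.59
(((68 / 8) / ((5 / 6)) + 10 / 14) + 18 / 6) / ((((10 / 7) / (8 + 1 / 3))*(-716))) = -487 / 4296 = -0.11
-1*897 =-897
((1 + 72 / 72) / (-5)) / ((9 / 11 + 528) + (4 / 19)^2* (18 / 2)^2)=-7942 / 10570965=-0.00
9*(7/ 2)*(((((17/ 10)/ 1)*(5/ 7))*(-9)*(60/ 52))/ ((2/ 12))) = -61965/ 26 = -2383.27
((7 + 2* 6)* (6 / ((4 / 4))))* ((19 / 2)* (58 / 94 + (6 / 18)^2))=111188 / 141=788.57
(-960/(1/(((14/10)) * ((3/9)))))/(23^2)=-448/529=-0.85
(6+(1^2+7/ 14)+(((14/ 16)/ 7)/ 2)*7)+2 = 159/ 16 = 9.94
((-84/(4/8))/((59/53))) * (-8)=71232/59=1207.32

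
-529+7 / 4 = -2109 / 4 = -527.25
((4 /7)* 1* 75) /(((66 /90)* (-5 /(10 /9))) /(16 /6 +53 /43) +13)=1509000 /427931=3.53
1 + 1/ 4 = 5/ 4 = 1.25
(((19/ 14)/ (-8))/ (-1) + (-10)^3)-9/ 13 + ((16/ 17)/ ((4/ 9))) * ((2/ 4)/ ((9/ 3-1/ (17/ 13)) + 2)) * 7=-1454213/ 1456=-998.77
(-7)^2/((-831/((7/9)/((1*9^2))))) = -343/605799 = -0.00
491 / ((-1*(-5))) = 491 / 5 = 98.20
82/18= 41/9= 4.56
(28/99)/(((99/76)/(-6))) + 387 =1260073/3267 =385.70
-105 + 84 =-21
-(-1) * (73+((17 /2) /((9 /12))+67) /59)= 13156 /177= 74.33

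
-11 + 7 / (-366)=-4033 / 366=-11.02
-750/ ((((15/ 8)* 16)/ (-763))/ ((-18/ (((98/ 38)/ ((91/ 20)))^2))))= -59849829/ 56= -1068746.95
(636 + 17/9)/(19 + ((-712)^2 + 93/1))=5741/4563504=0.00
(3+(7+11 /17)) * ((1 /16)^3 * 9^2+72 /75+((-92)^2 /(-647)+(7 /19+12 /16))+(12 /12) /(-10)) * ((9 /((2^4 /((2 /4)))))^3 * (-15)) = 5522945349892581 /140244775075840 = 39.38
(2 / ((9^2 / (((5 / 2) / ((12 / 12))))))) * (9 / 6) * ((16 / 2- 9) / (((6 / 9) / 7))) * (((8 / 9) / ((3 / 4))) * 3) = -280 / 81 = -3.46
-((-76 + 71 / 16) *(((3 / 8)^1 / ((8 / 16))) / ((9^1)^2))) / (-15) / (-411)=229 / 2130624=0.00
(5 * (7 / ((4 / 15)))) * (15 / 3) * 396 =259875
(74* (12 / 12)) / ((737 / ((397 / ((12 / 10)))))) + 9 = 93344 / 2211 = 42.22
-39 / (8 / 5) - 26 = -403 / 8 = -50.38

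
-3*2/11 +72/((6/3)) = 390/11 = 35.45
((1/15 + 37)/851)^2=309136/162945225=0.00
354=354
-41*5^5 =-128125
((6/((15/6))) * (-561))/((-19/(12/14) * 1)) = 40392/665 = 60.74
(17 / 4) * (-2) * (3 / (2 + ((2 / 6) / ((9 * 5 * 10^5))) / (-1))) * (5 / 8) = -215156250 / 26999999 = -7.97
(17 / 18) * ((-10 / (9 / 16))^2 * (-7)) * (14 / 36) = -812.56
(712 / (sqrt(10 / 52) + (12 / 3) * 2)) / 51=148096 / 84609 - 712 * sqrt(130) / 84609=1.65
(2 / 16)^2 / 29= 1 / 1856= 0.00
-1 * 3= -3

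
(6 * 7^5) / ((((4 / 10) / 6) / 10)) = 15126300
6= 6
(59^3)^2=42180533641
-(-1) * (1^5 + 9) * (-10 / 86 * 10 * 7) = -3500 / 43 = -81.40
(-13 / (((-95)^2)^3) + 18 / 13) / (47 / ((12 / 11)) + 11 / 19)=158779848372972 / 5006943001328125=0.03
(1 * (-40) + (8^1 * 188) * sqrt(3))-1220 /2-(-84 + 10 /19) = -10764 /19 + 1504 * sqrt(3) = 2038.48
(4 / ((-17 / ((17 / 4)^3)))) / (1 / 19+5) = -5491 / 1536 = -3.57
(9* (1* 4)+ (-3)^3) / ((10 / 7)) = 63 / 10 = 6.30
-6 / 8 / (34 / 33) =-99 / 136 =-0.73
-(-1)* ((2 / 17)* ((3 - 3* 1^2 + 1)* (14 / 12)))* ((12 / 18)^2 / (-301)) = -4 / 19737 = -0.00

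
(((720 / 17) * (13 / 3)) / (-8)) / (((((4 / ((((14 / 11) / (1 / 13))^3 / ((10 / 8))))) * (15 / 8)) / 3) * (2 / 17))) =-1880913216 / 6655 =-282631.59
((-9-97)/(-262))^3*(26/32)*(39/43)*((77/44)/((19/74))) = 0.33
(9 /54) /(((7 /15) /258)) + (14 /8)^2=10663 /112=95.21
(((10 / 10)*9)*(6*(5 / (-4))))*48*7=-22680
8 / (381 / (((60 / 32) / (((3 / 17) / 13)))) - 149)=-8840 / 161597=-0.05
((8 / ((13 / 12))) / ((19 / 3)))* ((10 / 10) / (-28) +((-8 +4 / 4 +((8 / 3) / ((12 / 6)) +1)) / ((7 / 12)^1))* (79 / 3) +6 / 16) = -424020 / 1729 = -245.24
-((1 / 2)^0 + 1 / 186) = -187 / 186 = -1.01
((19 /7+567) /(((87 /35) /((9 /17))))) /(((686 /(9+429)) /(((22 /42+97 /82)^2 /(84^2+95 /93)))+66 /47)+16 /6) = 82436444401604130 /2580619828635504719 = 0.03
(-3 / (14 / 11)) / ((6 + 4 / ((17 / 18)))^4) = -918731 / 4277635488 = -0.00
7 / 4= 1.75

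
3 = 3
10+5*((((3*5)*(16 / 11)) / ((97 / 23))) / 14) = 88490 / 7469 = 11.85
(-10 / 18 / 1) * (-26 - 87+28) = 47.22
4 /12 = 1 /3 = 0.33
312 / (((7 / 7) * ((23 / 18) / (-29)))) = -162864 / 23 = -7081.04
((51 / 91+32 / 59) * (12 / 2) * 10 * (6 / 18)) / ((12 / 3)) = 29605 / 5369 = 5.51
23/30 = 0.77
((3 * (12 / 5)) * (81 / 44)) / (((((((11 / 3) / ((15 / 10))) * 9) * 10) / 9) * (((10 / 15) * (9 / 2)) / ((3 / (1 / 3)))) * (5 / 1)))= 19683 / 60500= 0.33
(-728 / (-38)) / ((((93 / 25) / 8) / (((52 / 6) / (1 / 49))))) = 92747200 / 5301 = 17496.17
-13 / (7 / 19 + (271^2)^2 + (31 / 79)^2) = -0.00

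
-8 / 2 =-4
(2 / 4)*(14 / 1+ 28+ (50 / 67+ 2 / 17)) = 21.43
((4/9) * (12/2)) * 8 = 64/3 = 21.33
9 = 9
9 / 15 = 0.60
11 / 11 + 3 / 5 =8 / 5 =1.60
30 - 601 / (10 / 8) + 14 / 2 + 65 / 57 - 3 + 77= -105068 / 285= -368.66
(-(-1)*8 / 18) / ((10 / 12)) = 8 / 15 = 0.53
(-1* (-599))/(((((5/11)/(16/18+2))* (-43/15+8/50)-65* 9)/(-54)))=15418260/279053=55.25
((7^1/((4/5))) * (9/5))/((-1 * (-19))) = 63/76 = 0.83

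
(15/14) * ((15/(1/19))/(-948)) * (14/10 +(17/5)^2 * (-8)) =129789/4424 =29.34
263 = 263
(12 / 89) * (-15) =-180 / 89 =-2.02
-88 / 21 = -4.19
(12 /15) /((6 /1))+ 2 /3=4 /5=0.80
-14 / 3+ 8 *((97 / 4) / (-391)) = -6056 / 1173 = -5.16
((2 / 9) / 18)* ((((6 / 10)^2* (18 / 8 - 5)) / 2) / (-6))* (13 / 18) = 143 / 194400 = 0.00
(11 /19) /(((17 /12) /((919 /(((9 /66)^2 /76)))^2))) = 2646354410095616 /459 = 5765478017637.51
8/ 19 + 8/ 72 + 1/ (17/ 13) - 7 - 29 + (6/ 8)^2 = -1587949/ 46512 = -34.14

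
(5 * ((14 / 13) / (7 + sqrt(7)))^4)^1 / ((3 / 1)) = 22540 / 6940323 - 7840 * sqrt(7) / 6940323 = 0.00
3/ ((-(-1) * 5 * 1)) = 3/ 5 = 0.60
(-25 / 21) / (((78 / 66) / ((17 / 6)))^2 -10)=874225 / 7215726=0.12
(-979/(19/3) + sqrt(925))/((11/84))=-948.17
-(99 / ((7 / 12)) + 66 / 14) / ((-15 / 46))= 18722 / 35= 534.91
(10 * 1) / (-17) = -0.59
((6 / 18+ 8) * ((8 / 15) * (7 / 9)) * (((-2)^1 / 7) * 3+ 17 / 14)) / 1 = 100 / 81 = 1.23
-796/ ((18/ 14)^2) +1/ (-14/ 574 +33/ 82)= -1202482/ 2511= -478.89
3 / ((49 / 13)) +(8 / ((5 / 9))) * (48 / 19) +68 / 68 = 177704 / 4655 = 38.17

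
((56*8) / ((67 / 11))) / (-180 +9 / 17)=-83776 / 204417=-0.41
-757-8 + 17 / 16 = -12223 / 16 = -763.94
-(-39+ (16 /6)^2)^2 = -82369 /81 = -1016.90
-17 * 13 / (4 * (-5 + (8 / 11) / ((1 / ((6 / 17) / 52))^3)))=26239876091 / 2374649312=11.05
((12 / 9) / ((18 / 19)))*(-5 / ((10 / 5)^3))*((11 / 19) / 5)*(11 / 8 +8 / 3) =-1067 / 2592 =-0.41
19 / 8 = 2.38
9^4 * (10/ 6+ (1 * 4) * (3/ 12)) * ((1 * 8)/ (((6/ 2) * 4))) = 11664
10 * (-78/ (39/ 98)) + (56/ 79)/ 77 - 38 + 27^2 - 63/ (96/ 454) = -21786571/ 13904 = -1566.93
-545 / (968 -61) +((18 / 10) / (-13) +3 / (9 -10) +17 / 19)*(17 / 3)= -44745274 / 3360435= -13.32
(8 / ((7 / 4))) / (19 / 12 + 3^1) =384 / 385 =1.00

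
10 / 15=2 / 3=0.67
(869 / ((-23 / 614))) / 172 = -266783 / 1978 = -134.88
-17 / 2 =-8.50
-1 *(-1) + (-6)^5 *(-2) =15553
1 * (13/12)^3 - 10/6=-683/1728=-0.40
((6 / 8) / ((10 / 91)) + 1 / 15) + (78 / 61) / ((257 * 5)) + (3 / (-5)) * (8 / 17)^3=12625546147 / 1848506424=6.83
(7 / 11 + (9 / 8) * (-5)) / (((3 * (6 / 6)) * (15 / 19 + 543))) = -8341 / 2727648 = -0.00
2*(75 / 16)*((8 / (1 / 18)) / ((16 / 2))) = 675 / 4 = 168.75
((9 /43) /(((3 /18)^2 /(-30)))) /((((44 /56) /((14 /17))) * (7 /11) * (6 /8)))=-362880 /731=-496.42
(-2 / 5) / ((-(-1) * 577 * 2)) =-1 / 2885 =-0.00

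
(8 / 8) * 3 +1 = 4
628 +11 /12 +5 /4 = 3781 /6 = 630.17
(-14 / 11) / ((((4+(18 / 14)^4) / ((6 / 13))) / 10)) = -403368 / 462319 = -0.87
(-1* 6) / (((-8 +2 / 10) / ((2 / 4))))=5 / 13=0.38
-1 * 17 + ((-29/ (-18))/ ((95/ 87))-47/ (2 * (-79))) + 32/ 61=-20192638/ 1373415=-14.70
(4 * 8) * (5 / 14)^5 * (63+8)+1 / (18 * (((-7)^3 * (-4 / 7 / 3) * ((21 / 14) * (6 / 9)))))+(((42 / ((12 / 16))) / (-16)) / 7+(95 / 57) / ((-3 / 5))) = 12009577 / 1210104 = 9.92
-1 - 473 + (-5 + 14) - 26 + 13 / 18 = -8825 / 18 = -490.28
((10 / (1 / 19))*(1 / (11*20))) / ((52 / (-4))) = -19 / 286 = -0.07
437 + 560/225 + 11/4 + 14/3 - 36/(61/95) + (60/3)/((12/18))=4620823/10980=420.84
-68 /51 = -4 /3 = -1.33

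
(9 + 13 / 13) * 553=5530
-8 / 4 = -2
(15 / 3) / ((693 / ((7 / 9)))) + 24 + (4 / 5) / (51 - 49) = 24.41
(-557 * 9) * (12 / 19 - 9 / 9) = 35091 / 19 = 1846.89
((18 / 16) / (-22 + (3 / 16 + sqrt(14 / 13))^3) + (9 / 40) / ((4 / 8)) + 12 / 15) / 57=4235710887067 / 201662473440156-1257185280 * sqrt(182) / 319298916280247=0.02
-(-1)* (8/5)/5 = 0.32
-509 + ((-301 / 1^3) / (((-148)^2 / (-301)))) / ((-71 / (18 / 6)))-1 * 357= -1347061147 / 1555184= -866.17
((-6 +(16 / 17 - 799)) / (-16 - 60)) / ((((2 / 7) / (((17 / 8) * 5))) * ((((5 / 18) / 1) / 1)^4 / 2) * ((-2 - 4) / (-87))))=18205508727 / 9500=1916369.34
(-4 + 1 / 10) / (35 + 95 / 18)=-0.10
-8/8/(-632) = 1/632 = 0.00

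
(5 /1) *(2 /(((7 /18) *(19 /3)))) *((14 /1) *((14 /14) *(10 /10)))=1080 /19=56.84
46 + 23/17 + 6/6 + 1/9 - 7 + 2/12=12739/306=41.63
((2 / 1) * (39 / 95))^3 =474552 / 857375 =0.55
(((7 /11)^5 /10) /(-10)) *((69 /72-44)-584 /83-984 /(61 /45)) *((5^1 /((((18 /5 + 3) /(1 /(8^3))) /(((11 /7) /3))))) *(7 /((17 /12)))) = 1584745727705 /511002155372544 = 0.00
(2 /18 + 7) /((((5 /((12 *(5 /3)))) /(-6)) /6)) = -1024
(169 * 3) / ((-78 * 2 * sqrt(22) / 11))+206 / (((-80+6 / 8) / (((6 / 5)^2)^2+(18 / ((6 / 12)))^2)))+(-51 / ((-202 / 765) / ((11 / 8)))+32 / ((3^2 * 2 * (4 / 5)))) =-8951120715151 / 2881530000 - 13 * sqrt(22) / 8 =-3114.00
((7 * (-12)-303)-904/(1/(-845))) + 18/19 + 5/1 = 14506480/19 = 763498.95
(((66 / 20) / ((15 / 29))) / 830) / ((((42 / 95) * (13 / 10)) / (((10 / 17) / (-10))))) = -6061 / 7704060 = -0.00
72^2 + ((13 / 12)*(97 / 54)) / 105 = 352720621 / 68040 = 5184.02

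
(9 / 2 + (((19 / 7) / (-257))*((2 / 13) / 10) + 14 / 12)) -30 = -8536312 / 350805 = -24.33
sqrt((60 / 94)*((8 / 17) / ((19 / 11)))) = 4*sqrt(2504865) / 15181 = 0.42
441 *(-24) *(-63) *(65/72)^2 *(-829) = -3604098225/8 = -450512278.12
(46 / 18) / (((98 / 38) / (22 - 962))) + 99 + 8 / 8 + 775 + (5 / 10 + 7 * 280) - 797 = 976397 / 882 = 1107.03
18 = 18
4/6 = 2/3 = 0.67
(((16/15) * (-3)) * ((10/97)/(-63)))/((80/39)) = 26/10185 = 0.00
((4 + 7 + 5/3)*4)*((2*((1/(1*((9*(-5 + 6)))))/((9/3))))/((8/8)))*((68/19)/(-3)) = -1088/243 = -4.48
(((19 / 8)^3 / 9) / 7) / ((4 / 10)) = 34295 / 64512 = 0.53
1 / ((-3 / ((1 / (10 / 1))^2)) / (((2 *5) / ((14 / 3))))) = -1 / 140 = -0.01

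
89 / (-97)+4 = 299 / 97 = 3.08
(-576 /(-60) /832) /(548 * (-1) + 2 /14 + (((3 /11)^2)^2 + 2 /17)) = -1742279 /82706466440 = -0.00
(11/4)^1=11/4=2.75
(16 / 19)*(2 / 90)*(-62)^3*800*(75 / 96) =-2787461.99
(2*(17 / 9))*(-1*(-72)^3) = 1410048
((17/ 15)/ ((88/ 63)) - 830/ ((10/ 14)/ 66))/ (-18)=3749347/ 880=4260.62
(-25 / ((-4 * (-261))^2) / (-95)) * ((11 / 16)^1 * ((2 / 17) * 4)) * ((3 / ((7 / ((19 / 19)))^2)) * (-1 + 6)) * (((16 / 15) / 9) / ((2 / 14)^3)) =0.00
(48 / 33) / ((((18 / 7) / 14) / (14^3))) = 2151296 / 99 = 21730.26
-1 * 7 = -7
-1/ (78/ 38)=-19/ 39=-0.49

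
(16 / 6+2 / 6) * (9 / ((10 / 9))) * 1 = 243 / 10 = 24.30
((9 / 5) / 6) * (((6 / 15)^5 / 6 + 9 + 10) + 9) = 131258 / 15625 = 8.40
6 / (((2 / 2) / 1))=6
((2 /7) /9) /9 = 2 /567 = 0.00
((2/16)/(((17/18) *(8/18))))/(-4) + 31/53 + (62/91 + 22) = 121697081/5247424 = 23.19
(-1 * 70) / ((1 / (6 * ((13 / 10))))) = -546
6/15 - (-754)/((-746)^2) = 558401/1391290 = 0.40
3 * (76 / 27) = 76 / 9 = 8.44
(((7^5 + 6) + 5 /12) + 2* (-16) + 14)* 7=1410815 /12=117567.92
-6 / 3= -2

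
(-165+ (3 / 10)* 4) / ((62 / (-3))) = 2457 / 310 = 7.93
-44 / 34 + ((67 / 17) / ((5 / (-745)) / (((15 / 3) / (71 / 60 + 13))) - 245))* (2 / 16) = -482652169 / 372379934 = -1.30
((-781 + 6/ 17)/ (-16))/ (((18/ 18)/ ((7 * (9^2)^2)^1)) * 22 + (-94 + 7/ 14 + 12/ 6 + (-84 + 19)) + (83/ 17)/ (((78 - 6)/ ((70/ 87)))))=-17675419293/ 56675656388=-0.31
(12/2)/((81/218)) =436/27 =16.15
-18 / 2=-9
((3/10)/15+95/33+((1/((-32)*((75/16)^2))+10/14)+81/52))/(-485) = -116426543/10923412500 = -0.01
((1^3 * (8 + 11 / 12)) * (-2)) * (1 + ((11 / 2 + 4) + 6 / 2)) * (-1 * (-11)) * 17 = -180081 / 4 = -45020.25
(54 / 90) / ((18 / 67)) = 67 / 30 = 2.23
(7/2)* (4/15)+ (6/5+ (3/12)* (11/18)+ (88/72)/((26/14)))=1531/520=2.94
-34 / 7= -4.86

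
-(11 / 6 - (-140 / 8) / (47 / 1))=-311 / 141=-2.21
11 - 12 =-1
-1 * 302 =-302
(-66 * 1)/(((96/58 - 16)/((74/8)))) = 35409/832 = 42.56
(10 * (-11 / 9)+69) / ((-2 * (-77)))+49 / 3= 3307 / 198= 16.70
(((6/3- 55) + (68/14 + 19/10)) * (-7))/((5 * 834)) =1079/13900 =0.08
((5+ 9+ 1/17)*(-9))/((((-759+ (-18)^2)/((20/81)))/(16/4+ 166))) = 9560/783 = 12.21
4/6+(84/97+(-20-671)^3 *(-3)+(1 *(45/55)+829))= 3168410440867/3201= 989818944.35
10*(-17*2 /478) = -170 /239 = -0.71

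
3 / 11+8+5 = 146 / 11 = 13.27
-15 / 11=-1.36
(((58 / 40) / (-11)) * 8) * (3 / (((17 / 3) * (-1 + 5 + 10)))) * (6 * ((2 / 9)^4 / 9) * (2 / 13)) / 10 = -928 / 930404475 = -0.00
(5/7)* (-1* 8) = -40/7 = -5.71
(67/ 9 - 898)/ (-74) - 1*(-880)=594095/ 666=892.03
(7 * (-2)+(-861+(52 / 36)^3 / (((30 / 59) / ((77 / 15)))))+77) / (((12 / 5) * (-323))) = 14811937 / 14959080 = 0.99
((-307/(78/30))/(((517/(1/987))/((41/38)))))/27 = -62935/6806101302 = -0.00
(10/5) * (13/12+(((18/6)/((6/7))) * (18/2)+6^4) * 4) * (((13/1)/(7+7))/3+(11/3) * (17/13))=59207957/1092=54219.74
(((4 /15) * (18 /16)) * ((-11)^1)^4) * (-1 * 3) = -131769 /10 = -13176.90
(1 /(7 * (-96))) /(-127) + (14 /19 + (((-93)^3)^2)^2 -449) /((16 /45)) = 1909037716395493512604211517079 /1621536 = 1177302086660730019317617.00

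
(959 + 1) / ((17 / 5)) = 4800 / 17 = 282.35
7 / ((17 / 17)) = 7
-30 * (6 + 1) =-210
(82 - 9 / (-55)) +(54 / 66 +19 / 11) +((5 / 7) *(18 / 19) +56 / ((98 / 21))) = 712377 / 7315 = 97.39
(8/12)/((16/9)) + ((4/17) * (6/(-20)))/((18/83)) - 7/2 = -3.45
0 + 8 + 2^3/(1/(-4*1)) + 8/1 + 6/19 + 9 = -127/19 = -6.68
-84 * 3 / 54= -14 / 3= -4.67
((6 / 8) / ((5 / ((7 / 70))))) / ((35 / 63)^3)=2187 / 25000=0.09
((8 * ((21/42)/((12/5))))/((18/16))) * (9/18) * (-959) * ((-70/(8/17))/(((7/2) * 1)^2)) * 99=2561900/3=853966.67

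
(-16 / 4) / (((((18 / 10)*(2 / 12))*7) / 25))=-1000 / 21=-47.62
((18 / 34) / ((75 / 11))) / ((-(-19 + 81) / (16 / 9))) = -88 / 39525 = -0.00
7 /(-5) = -7 /5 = -1.40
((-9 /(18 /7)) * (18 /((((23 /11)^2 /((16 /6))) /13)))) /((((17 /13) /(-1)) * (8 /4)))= 1717716 /8993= 191.01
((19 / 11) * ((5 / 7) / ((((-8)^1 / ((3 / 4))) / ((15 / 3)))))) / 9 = -475 / 7392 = -0.06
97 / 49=1.98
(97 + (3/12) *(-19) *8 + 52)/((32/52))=1443/8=180.38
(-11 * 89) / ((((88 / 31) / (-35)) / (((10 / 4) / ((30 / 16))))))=96565 / 6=16094.17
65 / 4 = 16.25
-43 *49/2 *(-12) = 12642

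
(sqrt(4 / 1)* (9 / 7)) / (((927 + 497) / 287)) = 369 / 712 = 0.52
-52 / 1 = -52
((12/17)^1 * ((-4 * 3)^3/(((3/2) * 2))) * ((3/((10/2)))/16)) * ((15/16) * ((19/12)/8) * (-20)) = 7695/136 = 56.58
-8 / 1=-8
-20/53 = -0.38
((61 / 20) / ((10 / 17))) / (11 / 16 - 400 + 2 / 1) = -0.01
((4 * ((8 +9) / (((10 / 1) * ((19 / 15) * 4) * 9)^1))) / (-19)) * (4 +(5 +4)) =-221 / 2166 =-0.10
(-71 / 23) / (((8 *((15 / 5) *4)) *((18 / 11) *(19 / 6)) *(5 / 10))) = -781 / 62928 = -0.01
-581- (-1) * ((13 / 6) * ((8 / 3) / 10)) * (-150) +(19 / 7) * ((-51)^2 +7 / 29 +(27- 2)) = 3934568 / 609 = 6460.70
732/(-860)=-183/215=-0.85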